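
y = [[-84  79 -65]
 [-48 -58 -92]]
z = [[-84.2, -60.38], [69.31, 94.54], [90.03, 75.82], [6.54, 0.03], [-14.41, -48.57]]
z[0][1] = -60.38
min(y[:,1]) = -58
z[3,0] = 6.54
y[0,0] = -84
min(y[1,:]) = -92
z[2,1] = 75.82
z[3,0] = 6.54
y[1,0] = -48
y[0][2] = -65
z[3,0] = 6.54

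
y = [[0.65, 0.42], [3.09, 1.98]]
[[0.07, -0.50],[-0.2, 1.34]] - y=[[-0.58, -0.92], [-3.29, -0.64]]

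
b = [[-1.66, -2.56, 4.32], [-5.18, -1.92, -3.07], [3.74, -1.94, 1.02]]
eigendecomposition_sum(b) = [[1.98, -1.22, 2.42], [-2.15, 1.33, -2.63], [2.28, -1.40, 2.79]] + [[-3.44, -1.58, 1.5], [-4.18, -1.91, 1.82], [0.71, 0.33, -0.31]] + [[-0.20, 0.23, 0.40], [1.15, -1.33, -2.26], [0.74, -0.86, -1.46]]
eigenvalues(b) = [6.1, -5.66, -3.0]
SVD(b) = [[0.06, 0.99, -0.14], [-0.86, 0.12, 0.5], [0.51, 0.09, 0.86]] @ diag([7.141709776314623, 5.3185287181158785, 2.72325792856072]) @ [[0.88, 0.07, 0.48], [-0.36, -0.55, 0.75], [0.32, -0.83, -0.46]]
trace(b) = -2.56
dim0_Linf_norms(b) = [5.18, 2.56, 4.32]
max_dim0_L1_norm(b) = 10.58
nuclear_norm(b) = 15.18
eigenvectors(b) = [[-0.53, 0.63, -0.15],[0.58, 0.77, 0.83],[-0.61, -0.13, 0.54]]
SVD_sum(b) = [[0.38, 0.03, 0.21], [-5.37, -0.44, -2.94], [3.17, 0.26, 1.73]] + [[-1.92, -2.9, 3.94], [-0.24, -0.36, 0.49], [-0.17, -0.26, 0.35]] + [[-0.12, 0.31, 0.17], [0.43, -1.12, -0.62], [0.74, -1.94, -1.07]]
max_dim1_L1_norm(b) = 10.17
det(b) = 103.44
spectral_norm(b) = 7.14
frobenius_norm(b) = 9.31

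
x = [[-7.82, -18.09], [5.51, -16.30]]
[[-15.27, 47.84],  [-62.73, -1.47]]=x@ [[-3.90, -3.55], [2.53, -1.11]]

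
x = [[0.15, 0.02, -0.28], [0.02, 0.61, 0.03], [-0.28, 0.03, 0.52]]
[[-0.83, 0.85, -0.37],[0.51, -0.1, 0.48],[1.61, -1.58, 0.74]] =x@[[-4.03, -1.39, 0.01],[0.93, 0.07, 0.72],[0.88, -3.79, 1.39]]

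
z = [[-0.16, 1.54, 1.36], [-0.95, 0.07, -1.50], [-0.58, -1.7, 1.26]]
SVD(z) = [[0.42, -0.74, -0.53], [-0.65, 0.17, -0.75], [0.64, 0.65, -0.41]] @ diag([2.3989140387718058, 2.3157127713537533, 1.0492310494703563]) @ [[0.07, -0.2, 0.98], [-0.18, -0.97, -0.19], [0.98, -0.16, -0.11]]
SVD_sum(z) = [[0.07, -0.20, 0.98], [-0.11, 0.32, -1.51], [0.11, -0.31, 1.5]] + [[0.31, 1.65, 0.32], [-0.07, -0.37, -0.07], [-0.27, -1.46, -0.28]] + [[-0.54, 0.09, 0.06],[-0.77, 0.13, 0.08],[-0.42, 0.07, 0.05]]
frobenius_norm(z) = 3.50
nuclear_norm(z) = 5.76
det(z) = 5.83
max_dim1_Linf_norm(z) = 1.7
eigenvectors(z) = [[-0.80+0.00j, -0.80-0.00j, 0.09+0.00j], [0.13-0.46j, 0.13+0.46j, -0.57+0.00j], [(0.12-0.33j), 0.12+0.33j, 0.82+0.00j]]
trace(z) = 1.17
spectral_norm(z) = 2.40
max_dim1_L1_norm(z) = 3.54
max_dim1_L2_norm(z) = 2.19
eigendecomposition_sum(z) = [[(-0.08+0.81j), 0.83+0.39j, 0.59+0.18j], [(-0.45-0.18j), (-0.36+0.42j), -0.20+0.31j], [(-0.32-0.16j), -0.29+0.28j, (-0.16+0.21j)]] + [[(-0.08-0.81j), 0.83-0.39j, (0.59-0.18j)],[(-0.45+0.18j), -0.36-0.42j, (-0.2-0.31j)],[-0.32+0.16j, (-0.29-0.28j), (-0.16-0.21j)]] + [[(0.01+0j), -0.13-0.00j, (0.18-0j)], [-0.04-0.00j, (0.79+0j), -1.10+0.00j], [(0.06+0j), (-1.13-0j), 1.59-0.00j]]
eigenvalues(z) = [(-0.6+1.44j), (-0.6-1.44j), (2.38+0j)]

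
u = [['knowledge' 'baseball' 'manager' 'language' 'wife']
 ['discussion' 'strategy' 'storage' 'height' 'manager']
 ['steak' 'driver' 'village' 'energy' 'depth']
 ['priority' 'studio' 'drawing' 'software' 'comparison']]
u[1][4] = 'manager'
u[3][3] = 'software'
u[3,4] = 'comparison'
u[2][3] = 'energy'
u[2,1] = 'driver'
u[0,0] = 'knowledge'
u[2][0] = 'steak'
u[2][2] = 'village'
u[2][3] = 'energy'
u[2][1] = 'driver'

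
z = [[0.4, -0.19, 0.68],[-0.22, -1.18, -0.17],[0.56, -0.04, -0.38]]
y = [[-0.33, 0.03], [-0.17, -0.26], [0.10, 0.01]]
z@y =[[-0.03, 0.07], [0.26, 0.3], [-0.22, 0.02]]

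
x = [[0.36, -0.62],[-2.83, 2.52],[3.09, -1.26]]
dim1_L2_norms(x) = [0.72, 3.79, 3.34]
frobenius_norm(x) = 5.10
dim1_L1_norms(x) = [0.98, 5.35, 4.35]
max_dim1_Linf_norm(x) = 3.09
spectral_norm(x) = 5.02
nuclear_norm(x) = 5.92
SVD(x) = [[-0.13,0.35], [0.75,-0.58], [-0.65,-0.74]] @ diag([5.018790919588699, 0.9059457519377376]) @ [[-0.83, 0.55], [-0.55, -0.83]]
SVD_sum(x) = [[0.54, -0.36],[-3.12, 2.08],[2.72, -1.81]] + [[-0.18, -0.26],[0.29, 0.44],[0.37, 0.55]]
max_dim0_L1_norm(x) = 6.28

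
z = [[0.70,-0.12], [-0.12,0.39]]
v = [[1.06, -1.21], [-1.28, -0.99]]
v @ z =[[0.89, -0.60],[-0.78, -0.23]]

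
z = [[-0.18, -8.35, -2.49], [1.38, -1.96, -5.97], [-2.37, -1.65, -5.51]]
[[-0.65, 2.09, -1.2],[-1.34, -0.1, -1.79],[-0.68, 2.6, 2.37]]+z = [[-0.83,-6.26,-3.69],  [0.04,-2.06,-7.76],  [-3.05,0.95,-3.14]]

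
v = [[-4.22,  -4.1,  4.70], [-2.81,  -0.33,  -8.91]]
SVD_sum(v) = [[0.12,  -0.94,  5.17], [-0.21,  1.56,  -8.63]] + [[-4.34, -3.16, -0.47], [-2.60, -1.89, -0.28]]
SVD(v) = [[-0.51, 0.86], [0.86, 0.51]] @ diag([10.225657297523398, 6.287879836129701]) @ [[-0.02,0.18,-0.98], [-0.81,-0.59,-0.09]]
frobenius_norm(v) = 12.00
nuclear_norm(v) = 16.51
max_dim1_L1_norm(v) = 13.02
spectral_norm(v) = 10.23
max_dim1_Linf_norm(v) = 8.91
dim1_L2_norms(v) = [7.53, 9.35]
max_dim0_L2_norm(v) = 10.07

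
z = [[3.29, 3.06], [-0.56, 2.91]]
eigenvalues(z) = [(3.1+1.3j), (3.1-1.3j)]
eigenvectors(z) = [[(0.92+0j),  (0.92-0j)], [(-0.06+0.39j),  (-0.06-0.39j)]]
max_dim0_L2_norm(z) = 4.22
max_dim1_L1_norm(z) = 6.35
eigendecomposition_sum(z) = [[(1.64+0.42j), (1.53-3.66j)], [-0.28+0.67j, (1.45+0.87j)]] + [[1.64-0.42j, (1.53+3.66j)], [(-0.28-0.67j), (1.45-0.87j)]]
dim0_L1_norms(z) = [3.85, 5.97]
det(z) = 11.29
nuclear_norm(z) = 7.18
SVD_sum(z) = [[2.46,3.62], [1.18,1.73]] + [[0.83, -0.56], [-1.74, 1.18]]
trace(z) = 6.20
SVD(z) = [[0.90, 0.43], [0.43, -0.9]] @ diag([4.8540789820284775, 2.3253638932926988]) @ [[0.56, 0.83],[0.83, -0.56]]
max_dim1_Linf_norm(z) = 3.29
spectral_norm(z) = 4.85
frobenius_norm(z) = 5.38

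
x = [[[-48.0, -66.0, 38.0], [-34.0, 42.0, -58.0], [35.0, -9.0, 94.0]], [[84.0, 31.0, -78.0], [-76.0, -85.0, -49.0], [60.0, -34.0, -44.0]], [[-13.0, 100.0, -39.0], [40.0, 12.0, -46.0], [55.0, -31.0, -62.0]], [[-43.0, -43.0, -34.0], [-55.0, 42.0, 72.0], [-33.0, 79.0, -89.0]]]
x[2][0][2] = -39.0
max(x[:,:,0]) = 84.0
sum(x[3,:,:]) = -104.0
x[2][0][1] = 100.0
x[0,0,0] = -48.0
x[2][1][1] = 12.0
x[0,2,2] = 94.0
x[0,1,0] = -34.0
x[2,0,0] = -13.0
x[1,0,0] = 84.0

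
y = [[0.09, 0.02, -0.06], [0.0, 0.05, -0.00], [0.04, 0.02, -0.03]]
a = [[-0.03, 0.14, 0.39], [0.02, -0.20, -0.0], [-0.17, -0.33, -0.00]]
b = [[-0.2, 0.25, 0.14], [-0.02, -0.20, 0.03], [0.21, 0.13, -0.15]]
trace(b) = -0.55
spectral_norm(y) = 0.12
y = a @ b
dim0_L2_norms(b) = [0.29, 0.35, 0.21]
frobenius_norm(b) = 0.50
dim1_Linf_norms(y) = [0.09, 0.05, 0.04]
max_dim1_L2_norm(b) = 0.35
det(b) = 0.00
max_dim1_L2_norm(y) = 0.11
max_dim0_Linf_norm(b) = 0.25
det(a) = -0.02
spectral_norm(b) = 0.38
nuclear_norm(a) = 0.91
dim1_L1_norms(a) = [0.56, 0.22, 0.5]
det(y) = -0.00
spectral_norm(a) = 0.47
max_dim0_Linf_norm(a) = 0.39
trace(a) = -0.23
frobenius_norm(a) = 0.59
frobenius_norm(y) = 0.13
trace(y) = 0.11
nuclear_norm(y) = 0.17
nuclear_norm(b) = 0.71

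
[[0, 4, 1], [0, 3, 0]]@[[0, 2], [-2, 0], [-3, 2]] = [[-11, 2], [-6, 0]]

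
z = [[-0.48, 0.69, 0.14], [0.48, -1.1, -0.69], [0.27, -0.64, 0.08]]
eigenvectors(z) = [[0.49, -0.91, -0.25], [-0.80, -0.41, -0.48], [-0.36, -0.07, 0.84]]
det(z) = 0.10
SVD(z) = [[-0.48, -0.40, 0.78], [0.8, -0.57, 0.2], [0.36, 0.72, 0.59]] @ diag([1.7126880961503395, 0.42440473327308553, 0.1344622909232387]) @ [[0.42, -0.84, -0.34],[0.26, -0.25, 0.93],[-0.87, -0.48, 0.11]]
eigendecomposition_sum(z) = [[-0.34, 0.70, 0.3], [0.56, -1.15, -0.49], [0.25, -0.52, -0.22]] + [[-0.13,-0.05,-0.07],  [-0.06,-0.02,-0.03],  [-0.01,-0.00,-0.01]] + [[-0.01, 0.04, -0.09], [-0.02, 0.07, -0.17], [0.03, -0.12, 0.3]]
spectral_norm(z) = 1.71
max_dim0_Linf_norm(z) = 1.1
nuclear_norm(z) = 2.27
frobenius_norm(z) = 1.77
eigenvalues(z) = [-1.71, -0.16, 0.36]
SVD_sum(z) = [[-0.34, 0.7, 0.28], [0.57, -1.15, -0.47], [0.26, -0.53, -0.21]] + [[-0.04, 0.04, -0.16], [-0.06, 0.06, -0.23], [0.08, -0.08, 0.28]] + [[-0.09, -0.05, 0.01], [-0.02, -0.01, 0.0], [-0.07, -0.04, 0.01]]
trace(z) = -1.50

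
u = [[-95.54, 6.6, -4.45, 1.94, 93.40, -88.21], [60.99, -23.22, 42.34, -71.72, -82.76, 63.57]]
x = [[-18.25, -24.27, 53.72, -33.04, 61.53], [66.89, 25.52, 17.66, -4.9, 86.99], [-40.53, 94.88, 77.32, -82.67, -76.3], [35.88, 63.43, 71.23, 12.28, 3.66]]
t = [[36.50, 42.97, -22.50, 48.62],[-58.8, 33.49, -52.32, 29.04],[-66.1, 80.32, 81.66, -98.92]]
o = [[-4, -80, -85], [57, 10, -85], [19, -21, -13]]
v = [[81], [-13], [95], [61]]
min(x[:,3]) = -82.67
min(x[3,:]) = 3.66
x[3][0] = 35.88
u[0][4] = 93.4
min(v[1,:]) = -13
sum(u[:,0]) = -34.550000000000004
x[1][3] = -4.9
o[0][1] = -80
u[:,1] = [6.6, -23.22]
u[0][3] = 1.94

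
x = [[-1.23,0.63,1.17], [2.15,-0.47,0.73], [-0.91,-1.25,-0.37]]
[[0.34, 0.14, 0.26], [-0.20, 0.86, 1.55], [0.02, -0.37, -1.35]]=x @ [[-0.13,0.26,0.61],[0.04,-0.01,0.45],[0.13,0.40,0.62]]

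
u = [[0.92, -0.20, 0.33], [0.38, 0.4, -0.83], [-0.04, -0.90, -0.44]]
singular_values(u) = [1.01, 1.0, 0.99]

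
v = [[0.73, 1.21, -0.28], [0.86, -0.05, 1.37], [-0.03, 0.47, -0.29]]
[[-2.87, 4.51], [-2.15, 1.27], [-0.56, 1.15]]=v@[[-1.27, 2.11], [-1.80, 2.38], [-0.84, -0.31]]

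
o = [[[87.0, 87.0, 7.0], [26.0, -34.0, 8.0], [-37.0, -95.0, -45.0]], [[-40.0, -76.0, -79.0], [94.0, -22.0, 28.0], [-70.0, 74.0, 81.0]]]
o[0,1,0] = 26.0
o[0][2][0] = -37.0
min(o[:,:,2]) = -79.0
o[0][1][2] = 8.0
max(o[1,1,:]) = 94.0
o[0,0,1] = 87.0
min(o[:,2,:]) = -95.0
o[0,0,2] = 7.0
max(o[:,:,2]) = 81.0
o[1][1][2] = 28.0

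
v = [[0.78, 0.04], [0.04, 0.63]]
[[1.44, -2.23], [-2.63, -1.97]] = v @ [[2.07, -2.71], [-4.31, -2.95]]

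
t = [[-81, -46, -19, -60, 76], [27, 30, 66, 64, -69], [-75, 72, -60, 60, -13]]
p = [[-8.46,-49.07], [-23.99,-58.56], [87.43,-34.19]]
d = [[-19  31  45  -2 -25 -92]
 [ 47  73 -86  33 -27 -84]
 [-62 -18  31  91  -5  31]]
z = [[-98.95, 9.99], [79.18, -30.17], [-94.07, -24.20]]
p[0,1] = -49.07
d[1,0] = 47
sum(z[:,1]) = -44.379999999999995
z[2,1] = -24.2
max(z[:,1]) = 9.99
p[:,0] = [-8.46, -23.99, 87.43]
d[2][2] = 31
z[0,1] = 9.99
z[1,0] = 79.18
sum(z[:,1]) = -44.379999999999995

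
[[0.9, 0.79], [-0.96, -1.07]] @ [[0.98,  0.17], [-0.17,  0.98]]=[[0.75, 0.93],[-0.76, -1.21]]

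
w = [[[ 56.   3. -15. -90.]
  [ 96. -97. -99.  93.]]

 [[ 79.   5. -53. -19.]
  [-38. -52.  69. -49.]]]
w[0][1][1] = -97.0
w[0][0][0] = 56.0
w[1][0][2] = -53.0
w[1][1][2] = 69.0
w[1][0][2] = -53.0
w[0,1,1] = -97.0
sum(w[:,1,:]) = -77.0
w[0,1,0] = 96.0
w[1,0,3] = -19.0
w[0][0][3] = -90.0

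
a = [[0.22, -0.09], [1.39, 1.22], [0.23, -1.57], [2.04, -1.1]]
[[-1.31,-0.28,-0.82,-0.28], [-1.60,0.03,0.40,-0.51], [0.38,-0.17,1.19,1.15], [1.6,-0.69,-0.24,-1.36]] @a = [[-1.44, 1.37],  [-1.26, 0.11],  [2.47, -3.37],  [-3.44, 0.89]]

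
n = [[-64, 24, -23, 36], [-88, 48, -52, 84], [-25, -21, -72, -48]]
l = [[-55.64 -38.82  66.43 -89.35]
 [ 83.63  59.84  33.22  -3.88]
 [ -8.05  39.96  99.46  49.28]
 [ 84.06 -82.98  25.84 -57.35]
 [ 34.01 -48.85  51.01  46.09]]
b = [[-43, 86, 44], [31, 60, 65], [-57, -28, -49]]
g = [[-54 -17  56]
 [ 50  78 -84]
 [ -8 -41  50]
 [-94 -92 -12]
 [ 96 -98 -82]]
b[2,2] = -49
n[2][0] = -25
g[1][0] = 50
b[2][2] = -49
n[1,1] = 48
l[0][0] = -55.64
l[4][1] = -48.85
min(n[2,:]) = -72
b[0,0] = -43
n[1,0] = -88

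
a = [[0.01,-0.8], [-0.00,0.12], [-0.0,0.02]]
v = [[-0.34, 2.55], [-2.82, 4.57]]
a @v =[[2.25, -3.63], [-0.34, 0.55], [-0.06, 0.09]]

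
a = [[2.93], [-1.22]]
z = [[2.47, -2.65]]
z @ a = [[10.47]]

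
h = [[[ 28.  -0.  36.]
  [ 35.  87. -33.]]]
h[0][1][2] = -33.0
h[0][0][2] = 36.0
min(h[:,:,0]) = 28.0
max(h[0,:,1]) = 87.0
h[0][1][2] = -33.0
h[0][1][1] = 87.0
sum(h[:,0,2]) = 36.0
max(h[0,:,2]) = 36.0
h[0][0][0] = 28.0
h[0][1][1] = 87.0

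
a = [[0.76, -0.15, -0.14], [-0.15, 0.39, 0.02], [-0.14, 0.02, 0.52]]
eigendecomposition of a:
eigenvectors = [[-0.88, 0.28, -0.38], [0.29, -0.30, -0.91], [0.37, 0.91, -0.18]]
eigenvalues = [0.87, 0.47, 0.33]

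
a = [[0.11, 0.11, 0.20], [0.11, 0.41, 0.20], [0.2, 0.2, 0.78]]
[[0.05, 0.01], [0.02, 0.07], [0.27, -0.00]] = a@[[-0.11, 0.05], [-0.12, 0.18], [0.4, -0.06]]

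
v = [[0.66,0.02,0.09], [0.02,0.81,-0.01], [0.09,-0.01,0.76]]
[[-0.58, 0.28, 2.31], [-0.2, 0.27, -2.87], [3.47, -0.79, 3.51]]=v @ [[-1.52, 0.57, 3.03], [-0.15, 0.3, -3.56], [4.74, -1.10, 4.21]]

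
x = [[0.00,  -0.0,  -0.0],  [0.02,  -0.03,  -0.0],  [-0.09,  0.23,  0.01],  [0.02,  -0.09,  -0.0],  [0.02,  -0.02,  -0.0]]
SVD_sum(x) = [[0.00,-0.0,-0.0], [0.01,-0.03,-0.00], [-0.09,0.23,0.01], [0.03,-0.09,-0.0], [0.01,-0.02,-0.0]] + [[-0.00, -0.0, 0.0],  [0.01, 0.0, -0.0],  [-0.00, -0.0, 0.0],  [-0.01, -0.0, 0.00],  [0.01, 0.0, -0.00]] + [[-0.00, 0.00, -0.00], [0.0, -0.0, 0.00], [0.00, -0.00, 0.0], [0.0, -0.00, 0.0], [0.0, -0.00, 0.0]]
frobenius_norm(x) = 0.27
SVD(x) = [[-0.00, -0.0, 0.0], [-0.13, 0.41, -0.50], [0.93, -0.13, -0.35], [-0.34, -0.69, -0.63], [-0.1, 0.59, -0.48]] @ diag([0.2670291765854814, 0.01956569797964426, 0.0035499738941513256]) @ [[-0.35, 0.93, 0.03], [0.93, 0.36, -0.07], [-0.08, 0.01, -1.00]]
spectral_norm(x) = 0.27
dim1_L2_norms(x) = [0.0, 0.04, 0.25, 0.09, 0.03]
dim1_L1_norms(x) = [0.0, 0.05, 0.33, 0.11, 0.04]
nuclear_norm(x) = 0.29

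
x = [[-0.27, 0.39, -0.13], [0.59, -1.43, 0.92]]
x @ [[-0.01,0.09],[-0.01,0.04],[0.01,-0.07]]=[[-0.00, 0.00],[0.02, -0.07]]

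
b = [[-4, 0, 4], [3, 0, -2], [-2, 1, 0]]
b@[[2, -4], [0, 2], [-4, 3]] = [[-24, 28], [14, -18], [-4, 10]]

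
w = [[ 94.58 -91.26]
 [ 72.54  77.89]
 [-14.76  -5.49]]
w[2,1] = -5.49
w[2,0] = -14.76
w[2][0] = -14.76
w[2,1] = -5.49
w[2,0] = -14.76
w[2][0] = -14.76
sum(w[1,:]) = 150.43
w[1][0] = 72.54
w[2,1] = -5.49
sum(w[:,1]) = -18.860000000000007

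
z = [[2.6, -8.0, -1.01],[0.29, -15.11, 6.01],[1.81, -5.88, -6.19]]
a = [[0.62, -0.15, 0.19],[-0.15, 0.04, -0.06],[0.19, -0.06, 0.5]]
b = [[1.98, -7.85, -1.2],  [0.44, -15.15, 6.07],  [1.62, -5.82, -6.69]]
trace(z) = -18.70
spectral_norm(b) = 18.31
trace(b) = -19.86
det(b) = 143.95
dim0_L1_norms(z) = [4.7, 28.99, 13.21]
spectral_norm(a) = 0.79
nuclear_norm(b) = 28.07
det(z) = 207.78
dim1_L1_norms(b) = [11.03, 21.66, 14.13]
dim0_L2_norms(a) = [0.67, 0.17, 0.54]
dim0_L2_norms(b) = [2.6, 18.03, 9.11]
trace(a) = 1.16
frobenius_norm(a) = 0.87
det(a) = 0.00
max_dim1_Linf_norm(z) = 15.11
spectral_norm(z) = 18.40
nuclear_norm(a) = 1.16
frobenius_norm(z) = 20.31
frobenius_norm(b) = 20.37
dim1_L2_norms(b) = [8.18, 16.33, 9.01]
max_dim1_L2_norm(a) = 0.67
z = b + a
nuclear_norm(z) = 28.22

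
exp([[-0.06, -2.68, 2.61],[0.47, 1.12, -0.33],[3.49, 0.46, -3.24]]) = [[3.21, -7.11, 2.22],[0.77, 1.93, 0.2],[2.48, -4.13, 1.60]]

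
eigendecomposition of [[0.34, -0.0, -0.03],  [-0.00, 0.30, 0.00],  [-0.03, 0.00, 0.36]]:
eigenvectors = [[-0.81, 0.58, 0.00], [0.0, 0.00, 1.0], [-0.58, -0.81, 0.00]]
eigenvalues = [0.32, 0.38, 0.3]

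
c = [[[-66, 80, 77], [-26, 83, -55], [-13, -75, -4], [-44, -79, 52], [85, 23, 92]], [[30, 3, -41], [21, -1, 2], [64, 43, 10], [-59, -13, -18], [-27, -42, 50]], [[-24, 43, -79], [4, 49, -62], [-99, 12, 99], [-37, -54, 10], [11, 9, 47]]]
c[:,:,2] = [[77, -55, -4, 52, 92], [-41, 2, 10, -18, 50], [-79, -62, 99, 10, 47]]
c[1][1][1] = -1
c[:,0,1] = [80, 3, 43]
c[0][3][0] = -44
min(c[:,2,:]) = -99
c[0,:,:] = [[-66, 80, 77], [-26, 83, -55], [-13, -75, -4], [-44, -79, 52], [85, 23, 92]]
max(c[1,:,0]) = 64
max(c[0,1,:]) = 83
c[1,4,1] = -42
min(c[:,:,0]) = -99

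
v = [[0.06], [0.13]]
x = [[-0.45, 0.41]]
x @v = [[0.03]]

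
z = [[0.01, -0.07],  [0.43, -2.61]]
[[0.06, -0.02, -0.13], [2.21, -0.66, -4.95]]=z @ [[1.93, -0.39, 0.51], [-0.53, 0.19, 1.98]]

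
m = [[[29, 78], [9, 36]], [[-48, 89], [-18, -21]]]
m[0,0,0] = 29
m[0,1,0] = 9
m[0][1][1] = 36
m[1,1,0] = -18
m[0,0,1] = 78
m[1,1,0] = -18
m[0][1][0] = 9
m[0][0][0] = 29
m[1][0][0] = -48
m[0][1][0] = 9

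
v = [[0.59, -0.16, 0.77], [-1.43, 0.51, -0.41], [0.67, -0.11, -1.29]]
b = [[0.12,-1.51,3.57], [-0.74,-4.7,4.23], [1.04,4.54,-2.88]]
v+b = [[0.71, -1.67, 4.34], [-2.17, -4.19, 3.82], [1.71, 4.43, -4.17]]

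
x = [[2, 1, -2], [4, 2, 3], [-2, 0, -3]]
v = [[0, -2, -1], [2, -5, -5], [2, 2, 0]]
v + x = [[2, -1, -3], [6, -3, -2], [0, 2, -3]]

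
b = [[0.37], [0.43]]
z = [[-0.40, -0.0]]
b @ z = [[-0.15, 0.00], [-0.17, 0.00]]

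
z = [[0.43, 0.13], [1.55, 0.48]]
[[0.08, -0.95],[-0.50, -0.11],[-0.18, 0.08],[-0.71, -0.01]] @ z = [[-1.44, -0.45], [-0.39, -0.12], [0.05, 0.02], [-0.32, -0.10]]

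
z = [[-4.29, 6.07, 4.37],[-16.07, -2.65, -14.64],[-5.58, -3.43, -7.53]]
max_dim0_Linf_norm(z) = 16.07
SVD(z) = [[0.04, 0.95, 0.30], [-0.91, 0.16, -0.38], [-0.41, -0.25, 0.88]] @ diag([23.93835166367088, 8.96670198490046, 0.3141259944798342]) @ [[0.7,0.17,0.69],[-0.58,0.70,0.42],[-0.41,-0.70,0.59]]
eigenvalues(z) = [(-7.47+9.31j), (-7.47-9.31j), (0.47+0j)]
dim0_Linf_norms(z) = [16.07, 6.07, 14.64]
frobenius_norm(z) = 25.56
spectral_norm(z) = 23.94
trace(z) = -14.47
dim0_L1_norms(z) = [25.94, 12.15, 26.54]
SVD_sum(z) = [[0.75, 0.18, 0.74], [-15.28, -3.73, -15.17], [-6.79, -1.66, -6.74]] + [[-5.0, 5.95, 3.57], [-0.83, 0.99, 0.6], [1.33, -1.58, -0.95]] + [[-0.04, -0.06, 0.05], [0.05, 0.08, -0.07], [-0.11, -0.19, 0.16]]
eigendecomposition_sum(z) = [[(-2.11+7.25j), (2.98+0.68j), (2.3+5.69j)],[(-7.96-3.99j), -1.42+3.31j, (-7.1+1.45j)],[-2.85-4.21j, (-1.64+1.25j), (-3.94-1.26j)]] + [[-2.11-7.25j,(2.98-0.68j),(2.3-5.69j)], [(-7.96+3.99j),-1.42-3.31j,-7.10-1.45j], [-2.85+4.21j,-1.64-1.25j,-3.94+1.26j]] + [[-0.08+0.00j,  0.11+0.00j,  (-0.24+0j)],[(-0.15+0j),  0.20+0.00j,  (-0.44+0j)],[(0.12-0j),  (-0.16-0j),  0.36-0.00j]]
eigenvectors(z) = [[(-0.11-0.58j),-0.11+0.58j,-0.39+0.00j], [(0.7+0j),0.70-0.00j,(-0.72+0j)], [0.35+0.20j,(0.35-0.2j),0.58+0.00j]]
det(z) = 67.43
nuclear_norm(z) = 33.22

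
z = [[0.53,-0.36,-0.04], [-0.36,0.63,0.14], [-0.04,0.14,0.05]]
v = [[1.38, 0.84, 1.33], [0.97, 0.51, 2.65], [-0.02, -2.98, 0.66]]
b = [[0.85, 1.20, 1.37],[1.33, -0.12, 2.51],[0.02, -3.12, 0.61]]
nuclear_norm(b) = 6.67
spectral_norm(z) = 0.96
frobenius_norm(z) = 0.99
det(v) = 6.95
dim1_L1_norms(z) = [0.93, 1.13, 0.23]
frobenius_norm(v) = 4.68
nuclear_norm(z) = 1.21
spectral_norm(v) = 3.49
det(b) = -0.00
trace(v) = 2.55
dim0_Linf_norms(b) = [1.33, 3.12, 2.51]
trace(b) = 1.34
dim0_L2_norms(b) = [1.58, 3.34, 2.92]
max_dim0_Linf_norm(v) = 2.98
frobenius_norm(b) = 4.71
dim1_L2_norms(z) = [0.64, 0.74, 0.15]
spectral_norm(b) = 3.36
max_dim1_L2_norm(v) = 3.05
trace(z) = 1.21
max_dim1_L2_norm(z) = 0.74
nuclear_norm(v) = 7.19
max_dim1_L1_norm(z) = 1.13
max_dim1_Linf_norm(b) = 3.12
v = z + b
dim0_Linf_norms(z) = [0.53, 0.63, 0.14]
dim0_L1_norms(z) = [0.93, 1.13, 0.23]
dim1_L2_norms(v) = [2.09, 2.87, 3.05]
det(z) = 0.00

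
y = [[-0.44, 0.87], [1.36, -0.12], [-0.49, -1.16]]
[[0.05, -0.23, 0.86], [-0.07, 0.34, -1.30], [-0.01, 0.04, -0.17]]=y @ [[-0.05, 0.24, -0.91], [0.03, -0.14, 0.53]]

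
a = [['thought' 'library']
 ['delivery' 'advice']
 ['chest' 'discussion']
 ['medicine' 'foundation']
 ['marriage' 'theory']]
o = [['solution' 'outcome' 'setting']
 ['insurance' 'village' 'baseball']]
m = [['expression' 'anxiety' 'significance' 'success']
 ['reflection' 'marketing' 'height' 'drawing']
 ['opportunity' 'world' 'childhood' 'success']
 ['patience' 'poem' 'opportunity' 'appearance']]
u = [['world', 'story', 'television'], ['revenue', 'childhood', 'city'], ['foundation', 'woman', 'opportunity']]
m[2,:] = ['opportunity', 'world', 'childhood', 'success']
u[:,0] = ['world', 'revenue', 'foundation']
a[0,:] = ['thought', 'library']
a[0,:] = ['thought', 'library']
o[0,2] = 'setting'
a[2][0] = 'chest'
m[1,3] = 'drawing'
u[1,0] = 'revenue'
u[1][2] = 'city'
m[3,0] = 'patience'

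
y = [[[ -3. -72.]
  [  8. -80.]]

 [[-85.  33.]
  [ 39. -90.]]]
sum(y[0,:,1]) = -152.0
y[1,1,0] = 39.0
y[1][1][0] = 39.0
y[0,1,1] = -80.0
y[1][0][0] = -85.0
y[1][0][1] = 33.0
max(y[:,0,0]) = -3.0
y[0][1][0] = 8.0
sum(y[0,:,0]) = 5.0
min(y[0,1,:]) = -80.0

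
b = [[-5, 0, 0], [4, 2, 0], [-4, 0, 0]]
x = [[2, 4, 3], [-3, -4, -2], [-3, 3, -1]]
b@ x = [[-10, -20, -15], [2, 8, 8], [-8, -16, -12]]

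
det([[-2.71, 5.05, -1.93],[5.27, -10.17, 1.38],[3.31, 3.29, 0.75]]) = -62.350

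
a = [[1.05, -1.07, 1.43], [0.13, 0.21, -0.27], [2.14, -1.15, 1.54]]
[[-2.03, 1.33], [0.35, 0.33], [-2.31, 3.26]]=a @[[-0.13, 1.81], [1.73, -1.81], [-0.03, -1.75]]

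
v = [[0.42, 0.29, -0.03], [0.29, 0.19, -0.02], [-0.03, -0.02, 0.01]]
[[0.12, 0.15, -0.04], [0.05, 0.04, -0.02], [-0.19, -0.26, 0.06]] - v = [[-0.30, -0.14, -0.01], [-0.24, -0.15, 0.00], [-0.16, -0.24, 0.05]]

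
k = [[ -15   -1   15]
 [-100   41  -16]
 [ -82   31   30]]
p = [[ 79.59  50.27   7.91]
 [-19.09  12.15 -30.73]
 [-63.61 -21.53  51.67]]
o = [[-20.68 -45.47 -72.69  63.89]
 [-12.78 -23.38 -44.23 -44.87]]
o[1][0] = -12.78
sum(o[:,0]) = -33.46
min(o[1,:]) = -44.87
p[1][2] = -30.73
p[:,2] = [7.91, -30.73, 51.67]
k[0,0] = -15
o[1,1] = -23.38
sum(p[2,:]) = -33.47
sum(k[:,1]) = 71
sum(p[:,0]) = -3.1099999999999994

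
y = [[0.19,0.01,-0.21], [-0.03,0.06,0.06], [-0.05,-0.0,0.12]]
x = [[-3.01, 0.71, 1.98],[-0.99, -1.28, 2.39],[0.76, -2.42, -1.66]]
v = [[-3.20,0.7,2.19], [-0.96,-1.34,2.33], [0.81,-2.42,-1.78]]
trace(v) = -6.32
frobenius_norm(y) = 0.32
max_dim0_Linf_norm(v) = 3.2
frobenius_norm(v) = 5.78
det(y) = 0.00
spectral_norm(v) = 4.93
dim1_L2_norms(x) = [3.67, 2.89, 3.03]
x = y + v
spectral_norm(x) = 4.69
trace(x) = -5.95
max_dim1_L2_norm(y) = 0.28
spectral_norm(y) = 0.32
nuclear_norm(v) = 8.98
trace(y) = 0.37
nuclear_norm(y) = 0.42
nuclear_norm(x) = 8.72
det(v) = -18.09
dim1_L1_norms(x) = [5.7, 4.66, 4.84]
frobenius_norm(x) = 5.57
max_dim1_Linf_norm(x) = 3.01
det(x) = -17.01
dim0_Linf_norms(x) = [3.01, 2.42, 2.39]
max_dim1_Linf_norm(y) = 0.21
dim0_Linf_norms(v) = [3.2, 2.42, 2.33]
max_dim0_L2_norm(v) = 3.66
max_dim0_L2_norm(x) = 3.52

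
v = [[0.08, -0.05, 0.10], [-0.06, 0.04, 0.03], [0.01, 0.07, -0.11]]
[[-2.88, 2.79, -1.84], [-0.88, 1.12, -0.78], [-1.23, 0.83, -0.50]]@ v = [[-0.42, 0.13, -0.00],[-0.15, 0.03, 0.03],[-0.15, 0.06, -0.04]]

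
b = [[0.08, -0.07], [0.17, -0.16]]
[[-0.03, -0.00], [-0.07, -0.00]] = b @ [[-0.12, -0.09], [0.29, -0.07]]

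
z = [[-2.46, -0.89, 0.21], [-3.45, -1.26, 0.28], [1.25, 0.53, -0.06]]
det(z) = -0.00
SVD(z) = [[-0.56, -0.27, 0.79], [-0.78, -0.16, -0.60], [0.29, -0.95, -0.12]] @ diag([4.721945945736701, 0.08070104198084713, 0.0037185163624789855]) @ [[0.94,0.35,-0.07], [0.25,-0.8,-0.54], [0.25,-0.49,0.84]]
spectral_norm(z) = 4.72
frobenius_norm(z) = 4.72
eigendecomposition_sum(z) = [[-2.46, -0.90, 0.20], [-3.45, -1.26, 0.29], [1.3, 0.47, -0.11]] + [[0.01, -0.01, -0.00], [-0.02, 0.02, 0.01], [0.05, -0.04, -0.02]] + [[-0.02, 0.02, 0.01], [0.02, -0.02, -0.01], [-0.10, 0.1, 0.06]]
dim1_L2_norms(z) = [2.62, 3.68, 1.36]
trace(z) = -3.78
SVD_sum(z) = [[-2.46, -0.91, 0.2],  [-3.45, -1.27, 0.27],  [1.27, 0.47, -0.1]] + [[-0.01,0.02,0.01], [-0.0,0.01,0.01], [-0.02,0.06,0.04]] + [[0.00, -0.00, 0.0], [-0.0, 0.00, -0.00], [-0.0, 0.00, -0.0]]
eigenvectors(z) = [[0.55, 0.21, 0.15], [0.78, -0.37, -0.2], [-0.29, 0.90, 0.97]]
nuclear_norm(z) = 4.81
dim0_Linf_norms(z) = [3.45, 1.26, 0.28]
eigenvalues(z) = [-3.82, 0.01, 0.03]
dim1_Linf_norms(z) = [2.46, 3.45, 1.25]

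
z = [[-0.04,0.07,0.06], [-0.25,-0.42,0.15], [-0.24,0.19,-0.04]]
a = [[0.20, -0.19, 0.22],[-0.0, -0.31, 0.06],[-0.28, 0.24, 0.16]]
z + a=[[0.16, -0.12, 0.28],[-0.25, -0.73, 0.21],[-0.52, 0.43, 0.12]]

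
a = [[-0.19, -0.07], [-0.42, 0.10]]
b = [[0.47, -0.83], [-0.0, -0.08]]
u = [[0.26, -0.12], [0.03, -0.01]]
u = b @ a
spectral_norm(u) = 0.29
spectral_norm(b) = 0.96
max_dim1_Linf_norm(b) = 0.83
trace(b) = 0.39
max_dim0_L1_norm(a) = 0.61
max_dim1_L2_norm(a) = 0.43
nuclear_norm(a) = 0.57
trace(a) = -0.09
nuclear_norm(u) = 0.29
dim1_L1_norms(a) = [0.26, 0.52]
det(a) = -0.05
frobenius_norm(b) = 0.96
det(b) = -0.04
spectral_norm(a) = 0.47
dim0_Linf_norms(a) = [0.42, 0.1]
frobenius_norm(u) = 0.29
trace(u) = 0.25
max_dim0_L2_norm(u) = 0.26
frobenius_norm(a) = 0.48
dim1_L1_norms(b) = [1.3, 0.08]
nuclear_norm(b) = 1.00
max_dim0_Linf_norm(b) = 0.83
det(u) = 0.00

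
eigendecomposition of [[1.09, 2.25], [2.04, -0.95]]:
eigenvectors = [[0.86, -0.55], [0.52, 0.83]]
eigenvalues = [2.44, -2.3]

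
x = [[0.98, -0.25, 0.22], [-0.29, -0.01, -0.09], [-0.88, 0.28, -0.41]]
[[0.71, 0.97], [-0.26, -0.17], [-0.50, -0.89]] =x @ [[1.03, 0.71], [0.77, -1.29], [-0.47, -0.23]]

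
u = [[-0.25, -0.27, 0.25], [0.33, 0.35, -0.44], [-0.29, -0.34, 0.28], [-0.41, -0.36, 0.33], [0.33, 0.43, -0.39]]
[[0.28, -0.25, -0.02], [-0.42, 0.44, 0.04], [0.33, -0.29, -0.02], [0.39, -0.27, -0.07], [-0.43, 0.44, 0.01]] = u @[[-0.25, -0.7, 0.48],  [-0.39, 0.57, -0.39],  [0.45, -1.08, -0.04]]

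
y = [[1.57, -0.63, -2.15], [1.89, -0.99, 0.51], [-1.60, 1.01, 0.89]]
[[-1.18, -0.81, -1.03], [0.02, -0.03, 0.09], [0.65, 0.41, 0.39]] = y@[[-0.02, -0.13, -0.26], [0.19, -0.06, -0.38], [0.48, 0.3, 0.4]]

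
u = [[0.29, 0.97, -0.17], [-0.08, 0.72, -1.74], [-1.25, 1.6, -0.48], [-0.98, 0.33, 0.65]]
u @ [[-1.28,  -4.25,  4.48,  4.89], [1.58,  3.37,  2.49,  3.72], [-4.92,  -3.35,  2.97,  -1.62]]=[[2.0, 2.61, 3.21, 5.3], [9.80, 8.60, -3.73, 5.11], [6.49, 12.31, -3.04, 0.62], [-1.42, 3.1, -1.64, -4.62]]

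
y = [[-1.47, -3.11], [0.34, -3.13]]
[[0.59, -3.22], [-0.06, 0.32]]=y @ [[-0.36, 1.96], [-0.02, 0.11]]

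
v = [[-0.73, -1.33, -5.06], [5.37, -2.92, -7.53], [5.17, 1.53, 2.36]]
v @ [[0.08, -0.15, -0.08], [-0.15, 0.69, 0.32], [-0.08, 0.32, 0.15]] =[[0.55, -2.43, -1.13], [1.47, -5.23, -2.49], [-0.0, 1.04, 0.43]]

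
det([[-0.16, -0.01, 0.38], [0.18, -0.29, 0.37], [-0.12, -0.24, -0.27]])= -0.056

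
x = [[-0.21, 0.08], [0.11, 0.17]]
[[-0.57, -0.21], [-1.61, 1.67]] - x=[[-0.36,  -0.29], [-1.72,  1.5]]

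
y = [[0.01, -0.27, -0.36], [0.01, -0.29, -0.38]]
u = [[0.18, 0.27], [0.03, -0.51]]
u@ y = [[0.0, -0.13, -0.17], [-0.00, 0.14, 0.18]]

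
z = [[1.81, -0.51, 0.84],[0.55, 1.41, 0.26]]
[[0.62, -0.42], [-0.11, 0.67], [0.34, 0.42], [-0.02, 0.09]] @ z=[[0.89, -0.91, 0.41], [0.17, 1.0, 0.08], [0.85, 0.42, 0.39], [0.01, 0.14, 0.01]]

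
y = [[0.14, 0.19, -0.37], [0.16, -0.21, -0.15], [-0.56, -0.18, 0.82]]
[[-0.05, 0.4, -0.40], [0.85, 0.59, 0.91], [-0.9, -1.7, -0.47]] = y@[[1.72, 2.78, 2.87],[-2.43, -0.48, -2.7],[-0.46, -0.28, 0.79]]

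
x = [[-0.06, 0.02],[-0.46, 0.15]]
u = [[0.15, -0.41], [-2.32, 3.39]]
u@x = [[0.18,-0.06], [-1.42,0.46]]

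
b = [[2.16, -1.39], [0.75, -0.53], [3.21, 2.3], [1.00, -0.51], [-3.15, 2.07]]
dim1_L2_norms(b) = [2.57, 0.92, 3.95, 1.12, 3.77]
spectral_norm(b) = 5.20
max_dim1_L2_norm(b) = 3.95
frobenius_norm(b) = 6.21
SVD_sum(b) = [[2.35, -0.48], [0.82, -0.17], [2.64, -0.53], [1.06, -0.21], [-3.43, 0.7]] + [[-0.19, -0.91], [-0.07, -0.36], [0.57, 2.83], [-0.06, -0.3], [0.28, 1.37]]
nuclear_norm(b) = 8.58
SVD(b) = [[-0.46,-0.28], [-0.16,-0.11], [-0.52,0.86], [-0.21,-0.09], [0.67,0.41]] @ diag([5.2031517715370175, 3.380815233394334]) @ [[-0.98, 0.2], [0.2, 0.98]]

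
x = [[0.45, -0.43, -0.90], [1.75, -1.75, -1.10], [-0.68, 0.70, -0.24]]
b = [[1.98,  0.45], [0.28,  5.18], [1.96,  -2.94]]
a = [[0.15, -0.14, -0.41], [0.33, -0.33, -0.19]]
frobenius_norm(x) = 3.09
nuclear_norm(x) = 3.81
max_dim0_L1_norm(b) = 8.57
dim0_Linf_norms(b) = [1.98, 5.18]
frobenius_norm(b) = 6.60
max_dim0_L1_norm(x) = 2.88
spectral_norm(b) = 6.01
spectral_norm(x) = 2.97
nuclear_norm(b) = 8.73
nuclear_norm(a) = 0.88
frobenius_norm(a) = 0.68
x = b @ a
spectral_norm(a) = 0.64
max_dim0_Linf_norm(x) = 1.75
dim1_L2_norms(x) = [1.09, 2.71, 1.0]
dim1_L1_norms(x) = [1.78, 4.6, 1.62]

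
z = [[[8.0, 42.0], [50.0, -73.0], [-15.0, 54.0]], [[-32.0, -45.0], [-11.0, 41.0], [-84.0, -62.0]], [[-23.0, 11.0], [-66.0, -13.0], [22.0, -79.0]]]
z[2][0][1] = 11.0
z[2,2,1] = -79.0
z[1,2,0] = -84.0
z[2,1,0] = -66.0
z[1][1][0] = -11.0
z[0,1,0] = 50.0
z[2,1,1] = -13.0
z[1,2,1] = -62.0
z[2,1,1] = -13.0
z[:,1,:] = [[50.0, -73.0], [-11.0, 41.0], [-66.0, -13.0]]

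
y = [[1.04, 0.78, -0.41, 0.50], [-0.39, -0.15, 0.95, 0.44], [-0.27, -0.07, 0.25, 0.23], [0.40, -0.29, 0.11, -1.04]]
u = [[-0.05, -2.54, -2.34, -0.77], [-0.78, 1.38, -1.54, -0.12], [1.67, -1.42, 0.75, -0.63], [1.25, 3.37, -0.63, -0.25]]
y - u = [[1.09, 3.32, 1.93, 1.27], [0.39, -1.53, 2.49, 0.56], [-1.94, 1.35, -0.50, 0.86], [-0.85, -3.66, 0.74, -0.79]]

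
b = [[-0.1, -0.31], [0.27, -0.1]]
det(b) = 0.09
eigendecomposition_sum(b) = [[(-0.05+0.14j), (-0.16-0.05j)], [0.14+0.05j, -0.05+0.14j]] + [[-0.05-0.14j, -0.16+0.05j], [0.14-0.05j, (-0.05-0.14j)]]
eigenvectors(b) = [[(0.73+0j), 0.73-0.00j], [-0.68j, 0.00+0.68j]]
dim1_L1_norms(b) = [0.41, 0.37]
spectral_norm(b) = 0.33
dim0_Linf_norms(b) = [0.27, 0.31]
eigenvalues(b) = [(-0.1+0.29j), (-0.1-0.29j)]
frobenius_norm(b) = 0.43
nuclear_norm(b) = 0.61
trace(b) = -0.20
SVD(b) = [[0.99, 0.17], [0.17, -0.99]] @ diag([0.3267572330035593, 0.2867572330035593]) @ [[-0.17, -0.99], [-0.99, 0.17]]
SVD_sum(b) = [[-0.05, -0.32], [-0.01, -0.05]] + [[-0.05, 0.01], [0.28, -0.05]]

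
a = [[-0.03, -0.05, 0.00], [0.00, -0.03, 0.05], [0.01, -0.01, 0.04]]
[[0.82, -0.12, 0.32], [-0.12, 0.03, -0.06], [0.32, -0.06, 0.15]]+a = [[0.79, -0.17, 0.32], [-0.12, 0.00, -0.01], [0.33, -0.07, 0.19]]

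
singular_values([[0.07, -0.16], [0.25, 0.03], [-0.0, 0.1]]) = [0.26, 0.19]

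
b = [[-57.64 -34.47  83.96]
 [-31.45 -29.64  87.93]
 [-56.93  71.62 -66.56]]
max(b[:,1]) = 71.62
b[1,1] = -29.64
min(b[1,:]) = -31.45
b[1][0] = -31.45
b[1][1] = -29.64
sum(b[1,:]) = 26.840000000000003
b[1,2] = 87.93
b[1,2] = 87.93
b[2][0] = -56.93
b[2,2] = -66.56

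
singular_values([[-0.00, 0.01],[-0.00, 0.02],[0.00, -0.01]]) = [0.02, -0.0]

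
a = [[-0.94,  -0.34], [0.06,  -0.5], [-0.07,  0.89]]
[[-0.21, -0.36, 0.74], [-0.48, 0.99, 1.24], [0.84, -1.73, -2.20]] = a@[[-0.12, 1.06, 0.10],[0.94, -1.86, -2.46]]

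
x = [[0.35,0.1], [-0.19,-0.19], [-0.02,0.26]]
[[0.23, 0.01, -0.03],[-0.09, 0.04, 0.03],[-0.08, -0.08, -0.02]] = x@[[0.73, 0.10, -0.06], [-0.26, -0.29, -0.09]]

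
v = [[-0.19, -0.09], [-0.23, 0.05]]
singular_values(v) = [0.3, 0.1]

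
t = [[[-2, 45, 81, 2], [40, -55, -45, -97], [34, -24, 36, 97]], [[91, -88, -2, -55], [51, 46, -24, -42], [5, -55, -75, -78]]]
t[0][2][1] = -24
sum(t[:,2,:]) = -60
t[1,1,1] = 46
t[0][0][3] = 2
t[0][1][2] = -45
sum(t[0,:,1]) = -34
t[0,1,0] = 40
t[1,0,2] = -2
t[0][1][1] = -55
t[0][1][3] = -97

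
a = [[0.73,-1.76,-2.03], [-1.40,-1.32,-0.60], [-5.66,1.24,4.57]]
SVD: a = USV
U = [[-0.29, -0.64, 0.71],[0.05, -0.75, -0.66],[0.96, -0.15, 0.25]]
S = [7.7, 2.64, 0.12]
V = [[-0.74, 0.21, 0.64],[0.55, 0.73, 0.4],[0.38, -0.65, 0.66]]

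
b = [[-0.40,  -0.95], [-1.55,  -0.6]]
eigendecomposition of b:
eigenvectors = [[0.65, 0.58], [-0.76, 0.81]]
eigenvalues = [0.72, -1.72]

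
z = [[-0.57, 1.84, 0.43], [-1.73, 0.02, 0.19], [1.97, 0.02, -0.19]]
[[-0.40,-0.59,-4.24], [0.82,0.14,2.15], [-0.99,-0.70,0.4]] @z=[[-7.1, -0.83, 0.52],  [3.53, 1.55, -0.03],  [2.56, -1.83, -0.63]]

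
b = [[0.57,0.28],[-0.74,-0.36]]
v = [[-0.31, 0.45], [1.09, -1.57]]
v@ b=[[-0.51, -0.25], [1.78, 0.87]]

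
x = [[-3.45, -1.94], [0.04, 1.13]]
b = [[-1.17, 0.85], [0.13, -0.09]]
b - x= [[2.28,  2.79], [0.09,  -1.22]]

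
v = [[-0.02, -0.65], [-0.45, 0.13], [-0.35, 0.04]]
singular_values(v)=[0.68, 0.55]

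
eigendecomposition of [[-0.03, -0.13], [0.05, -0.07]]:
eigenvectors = [[0.85+0.00j,  (0.85-0j)], [(0.13-0.51j),  0.13+0.51j]]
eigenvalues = [(-0.05+0.08j), (-0.05-0.08j)]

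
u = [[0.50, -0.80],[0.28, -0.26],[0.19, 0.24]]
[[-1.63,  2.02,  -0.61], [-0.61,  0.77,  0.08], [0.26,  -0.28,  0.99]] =u@[[-0.68, 0.96, 2.36], [1.61, -1.93, 2.24]]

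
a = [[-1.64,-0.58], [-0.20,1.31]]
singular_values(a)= [1.78, 1.27]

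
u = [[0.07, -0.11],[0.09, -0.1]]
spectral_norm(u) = 0.19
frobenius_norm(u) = 0.19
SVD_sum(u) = [[0.08, -0.10],[0.08, -0.11]] + [[-0.01,-0.01], [0.01,0.01]]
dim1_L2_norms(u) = [0.13, 0.13]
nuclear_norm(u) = 0.20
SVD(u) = [[-0.70, -0.72], [-0.72, 0.7]] @ diag([0.18670495592390185, 0.015532528237664944]) @ [[-0.61, 0.79], [0.79, 0.61]]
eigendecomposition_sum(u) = [[(0.04+0.04j), -0.06-0.02j], [(0.05+0.01j), -0.05+0.01j]] + [[0.04-0.04j,(-0.06+0.02j)], [0.05-0.01j,(-0.05-0.01j)]]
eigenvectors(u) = [[0.74+0.00j, (0.74-0j)],[0.57-0.35j, (0.57+0.35j)]]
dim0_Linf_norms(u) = [0.09, 0.11]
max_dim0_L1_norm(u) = 0.21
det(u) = 0.00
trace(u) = -0.03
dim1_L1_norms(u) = [0.18, 0.19]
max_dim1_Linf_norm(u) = 0.11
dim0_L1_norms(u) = [0.16, 0.21]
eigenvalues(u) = [(-0.01+0.05j), (-0.01-0.05j)]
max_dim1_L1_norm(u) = 0.19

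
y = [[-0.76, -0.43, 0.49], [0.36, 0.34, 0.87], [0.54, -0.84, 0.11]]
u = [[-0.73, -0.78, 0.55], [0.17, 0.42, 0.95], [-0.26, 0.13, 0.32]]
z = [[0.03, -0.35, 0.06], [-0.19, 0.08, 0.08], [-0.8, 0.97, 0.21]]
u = z + y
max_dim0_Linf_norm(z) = 0.97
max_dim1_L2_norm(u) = 1.2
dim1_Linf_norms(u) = [0.78, 0.95, 0.32]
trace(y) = -0.31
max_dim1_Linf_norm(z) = 0.97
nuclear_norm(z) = 1.57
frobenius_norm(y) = 1.74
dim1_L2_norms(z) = [0.36, 0.22, 1.27]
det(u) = 0.30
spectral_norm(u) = 1.24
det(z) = -0.00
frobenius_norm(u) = 1.65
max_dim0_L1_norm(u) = 1.82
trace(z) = 0.32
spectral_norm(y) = 1.01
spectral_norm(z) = 1.32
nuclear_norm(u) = 2.54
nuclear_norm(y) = 3.01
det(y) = -1.01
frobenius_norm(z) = 1.34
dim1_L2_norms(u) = [1.2, 1.05, 0.43]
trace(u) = 0.01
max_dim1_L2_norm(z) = 1.27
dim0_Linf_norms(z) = [0.8, 0.97, 0.21]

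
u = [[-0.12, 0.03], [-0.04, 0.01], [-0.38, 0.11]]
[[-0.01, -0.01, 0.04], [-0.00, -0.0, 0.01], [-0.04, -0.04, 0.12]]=u @ [[0.17, 0.19, -0.24],[0.19, 0.29, 0.28]]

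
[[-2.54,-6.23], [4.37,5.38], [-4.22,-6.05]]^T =[[-2.54, 4.37, -4.22], [-6.23, 5.38, -6.05]]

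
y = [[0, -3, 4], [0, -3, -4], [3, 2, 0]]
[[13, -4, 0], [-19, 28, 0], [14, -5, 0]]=y @ [[4, 1, 0], [1, -4, 0], [4, -4, 0]]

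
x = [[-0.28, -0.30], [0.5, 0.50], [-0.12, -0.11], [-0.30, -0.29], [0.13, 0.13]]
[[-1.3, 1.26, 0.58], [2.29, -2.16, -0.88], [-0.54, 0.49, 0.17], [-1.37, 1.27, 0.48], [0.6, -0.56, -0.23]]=x @ [[3.89, -1.98, 2.58], [0.69, -2.34, -4.33]]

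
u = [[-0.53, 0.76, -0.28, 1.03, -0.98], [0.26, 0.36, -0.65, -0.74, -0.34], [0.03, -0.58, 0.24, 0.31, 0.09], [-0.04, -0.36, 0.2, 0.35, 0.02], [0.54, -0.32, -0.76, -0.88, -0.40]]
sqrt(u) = [[0.59, -0.63, -0.68, -0.53, -0.6], [0.41, 0.1, -0.40, -1.00, 0.1], [0.11, -0.66, 0.3, 0.11, 0.23], [0.07, -0.43, 0.18, 0.22, 0.08], [0.85, -0.86, -0.28, -1.51, 0.61]]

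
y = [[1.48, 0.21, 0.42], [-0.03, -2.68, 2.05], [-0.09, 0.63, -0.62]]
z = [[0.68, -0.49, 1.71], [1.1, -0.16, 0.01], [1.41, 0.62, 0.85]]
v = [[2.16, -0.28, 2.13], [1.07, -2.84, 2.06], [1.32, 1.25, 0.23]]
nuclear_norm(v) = 7.27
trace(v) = -0.45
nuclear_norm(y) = 5.12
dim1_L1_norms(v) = [4.57, 5.97, 2.8]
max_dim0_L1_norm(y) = 3.52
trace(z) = 1.37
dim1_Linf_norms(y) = [1.48, 2.68, 0.63]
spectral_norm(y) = 3.49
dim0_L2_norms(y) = [1.48, 2.76, 2.18]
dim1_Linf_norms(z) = [1.71, 1.1, 1.41]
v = y + z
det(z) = 1.91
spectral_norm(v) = 4.38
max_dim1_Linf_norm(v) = 2.84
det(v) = 3.17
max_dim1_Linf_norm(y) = 2.68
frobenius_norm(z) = 2.82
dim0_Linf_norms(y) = [1.48, 2.68, 2.05]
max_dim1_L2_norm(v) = 3.67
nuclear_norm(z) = 4.32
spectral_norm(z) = 2.45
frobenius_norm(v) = 5.11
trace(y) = -1.82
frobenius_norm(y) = 3.82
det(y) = 0.40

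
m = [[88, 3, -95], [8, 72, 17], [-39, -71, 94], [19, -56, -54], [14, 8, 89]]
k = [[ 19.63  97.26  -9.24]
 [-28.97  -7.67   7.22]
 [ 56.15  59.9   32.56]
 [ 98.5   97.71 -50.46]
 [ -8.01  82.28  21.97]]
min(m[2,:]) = -71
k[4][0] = -8.01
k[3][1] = 97.71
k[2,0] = 56.15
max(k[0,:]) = 97.26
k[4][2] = 21.97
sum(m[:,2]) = 51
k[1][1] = -7.67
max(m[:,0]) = 88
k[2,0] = 56.15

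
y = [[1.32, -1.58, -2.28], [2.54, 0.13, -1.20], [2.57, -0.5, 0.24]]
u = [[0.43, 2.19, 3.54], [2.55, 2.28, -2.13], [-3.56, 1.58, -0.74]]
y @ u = [[4.66, -4.31, 9.73], [5.70, 3.96, 9.6], [-1.02, 4.87, 9.99]]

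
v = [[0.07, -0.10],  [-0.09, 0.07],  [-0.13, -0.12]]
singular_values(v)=[0.18, 0.17]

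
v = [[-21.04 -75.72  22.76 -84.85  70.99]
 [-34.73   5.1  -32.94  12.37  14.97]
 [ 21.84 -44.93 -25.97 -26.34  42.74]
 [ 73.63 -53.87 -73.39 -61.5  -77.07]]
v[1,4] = 14.97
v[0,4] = 70.99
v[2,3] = -26.34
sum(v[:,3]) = -160.32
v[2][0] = 21.84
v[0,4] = 70.99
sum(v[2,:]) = -32.660000000000004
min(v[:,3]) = -84.85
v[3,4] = -77.07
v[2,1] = -44.93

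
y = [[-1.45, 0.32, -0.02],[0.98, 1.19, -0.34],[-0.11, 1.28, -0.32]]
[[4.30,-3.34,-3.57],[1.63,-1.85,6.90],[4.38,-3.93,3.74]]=y @ [[-2.19, 1.74, 3.05], [3.62, -2.45, 2.48], [1.55, 1.89, -2.82]]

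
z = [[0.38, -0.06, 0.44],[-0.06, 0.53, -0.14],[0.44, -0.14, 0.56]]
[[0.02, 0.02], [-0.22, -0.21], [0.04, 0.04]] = z @ [[0.21, 0.2], [-0.44, -0.42], [-0.20, -0.19]]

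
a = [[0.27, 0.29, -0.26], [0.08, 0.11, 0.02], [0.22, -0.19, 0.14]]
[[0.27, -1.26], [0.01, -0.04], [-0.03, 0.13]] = a@[[0.32, -1.51], [-0.02, 0.08], [-0.71, 3.38]]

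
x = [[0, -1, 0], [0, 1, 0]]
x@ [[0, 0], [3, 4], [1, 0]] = [[-3, -4], [3, 4]]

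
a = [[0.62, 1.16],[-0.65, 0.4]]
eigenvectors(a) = [[0.80+0.00j,(0.8-0j)], [-0.08+0.59j,(-0.08-0.59j)]]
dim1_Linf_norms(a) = [1.16, 0.65]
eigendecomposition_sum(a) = [[0.31+0.40j, 0.58-0.34j], [-0.33+0.19j, 0.20+0.46j]] + [[(0.31-0.4j), 0.58+0.34j], [-0.33-0.19j, 0.20-0.46j]]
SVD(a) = [[1.0, 0.05], [0.05, -1.0]] @ diag([1.3165232962065938, 0.7610955331266408]) @ [[0.44, 0.9], [0.9, -0.44]]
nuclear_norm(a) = 2.08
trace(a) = 1.02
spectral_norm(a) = 1.32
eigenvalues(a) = [(0.51+0.86j), (0.51-0.86j)]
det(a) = 1.00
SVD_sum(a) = [[0.58, 1.18], [0.03, 0.06]] + [[0.04,-0.02], [-0.68,0.34]]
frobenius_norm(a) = 1.52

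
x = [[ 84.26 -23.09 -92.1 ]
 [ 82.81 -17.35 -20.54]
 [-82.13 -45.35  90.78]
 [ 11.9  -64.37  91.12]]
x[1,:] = [82.81, -17.35, -20.54]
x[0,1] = -23.09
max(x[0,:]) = 84.26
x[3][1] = -64.37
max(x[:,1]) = -17.35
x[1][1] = -17.35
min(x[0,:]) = -92.1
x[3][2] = 91.12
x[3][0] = 11.9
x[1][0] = 82.81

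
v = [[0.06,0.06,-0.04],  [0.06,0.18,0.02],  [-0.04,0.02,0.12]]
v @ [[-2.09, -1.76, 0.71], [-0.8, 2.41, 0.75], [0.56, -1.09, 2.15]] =[[-0.2, 0.08, 0.0], [-0.26, 0.31, 0.22], [0.13, -0.01, 0.24]]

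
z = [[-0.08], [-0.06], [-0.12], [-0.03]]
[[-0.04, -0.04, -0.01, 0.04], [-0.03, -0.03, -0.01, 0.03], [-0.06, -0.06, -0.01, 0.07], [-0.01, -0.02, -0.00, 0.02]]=z @[[0.49, 0.52, 0.09, -0.56]]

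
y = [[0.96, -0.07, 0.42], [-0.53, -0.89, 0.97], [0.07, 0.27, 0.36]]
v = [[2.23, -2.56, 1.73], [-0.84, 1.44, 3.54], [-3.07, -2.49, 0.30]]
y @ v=[[0.91, -3.6, 1.54], [-3.41, -2.34, -3.78], [-1.18, -0.69, 1.18]]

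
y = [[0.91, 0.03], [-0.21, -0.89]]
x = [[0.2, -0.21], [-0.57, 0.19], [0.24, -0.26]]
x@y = [[0.23, 0.19],  [-0.56, -0.19],  [0.27, 0.24]]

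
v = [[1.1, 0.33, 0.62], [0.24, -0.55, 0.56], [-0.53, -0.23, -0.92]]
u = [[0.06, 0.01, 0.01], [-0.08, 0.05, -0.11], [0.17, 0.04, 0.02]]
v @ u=[[0.15, 0.05, -0.01], [0.15, -0.0, 0.07], [-0.17, -0.05, 0.0]]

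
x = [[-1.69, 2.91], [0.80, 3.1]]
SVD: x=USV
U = [[0.73, 0.68],  [0.68, -0.73]]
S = [4.3, 1.76]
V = [[-0.16, 0.99], [-0.99, -0.16]]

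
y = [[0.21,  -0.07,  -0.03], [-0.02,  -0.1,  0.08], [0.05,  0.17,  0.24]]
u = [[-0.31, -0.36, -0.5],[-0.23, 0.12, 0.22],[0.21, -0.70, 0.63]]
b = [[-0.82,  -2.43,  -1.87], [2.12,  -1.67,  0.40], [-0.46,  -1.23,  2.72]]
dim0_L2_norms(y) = [0.22, 0.21, 0.25]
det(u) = -0.21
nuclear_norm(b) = 8.81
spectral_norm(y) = 0.30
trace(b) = 0.23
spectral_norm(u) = 0.98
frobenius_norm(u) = 1.23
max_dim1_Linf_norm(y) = 0.24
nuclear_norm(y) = 0.65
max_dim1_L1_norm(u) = 1.54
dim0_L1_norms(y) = [0.28, 0.34, 0.35]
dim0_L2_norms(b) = [2.32, 3.19, 3.32]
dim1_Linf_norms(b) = [2.43, 2.12, 2.72]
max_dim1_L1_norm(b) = 5.12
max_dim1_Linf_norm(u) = 0.7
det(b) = 24.09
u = y @ b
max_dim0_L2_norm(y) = 0.25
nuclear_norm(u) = 1.97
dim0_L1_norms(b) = [3.4, 5.33, 4.99]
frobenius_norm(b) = 5.16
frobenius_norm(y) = 0.39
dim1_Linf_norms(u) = [0.5, 0.23, 0.7]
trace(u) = 0.44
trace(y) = 0.35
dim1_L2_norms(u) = [0.69, 0.34, 0.96]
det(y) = -0.01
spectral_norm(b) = 3.37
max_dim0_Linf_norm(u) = 0.7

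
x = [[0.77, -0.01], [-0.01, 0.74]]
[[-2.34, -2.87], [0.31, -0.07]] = x@[[-3.04, -3.73], [0.38, -0.15]]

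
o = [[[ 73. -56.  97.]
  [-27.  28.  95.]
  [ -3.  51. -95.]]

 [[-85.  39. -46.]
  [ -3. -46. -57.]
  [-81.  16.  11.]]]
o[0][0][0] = 73.0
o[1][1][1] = -46.0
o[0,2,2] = -95.0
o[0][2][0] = -3.0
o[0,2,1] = 51.0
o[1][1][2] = -57.0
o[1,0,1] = 39.0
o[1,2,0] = -81.0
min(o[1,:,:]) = -85.0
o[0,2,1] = 51.0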